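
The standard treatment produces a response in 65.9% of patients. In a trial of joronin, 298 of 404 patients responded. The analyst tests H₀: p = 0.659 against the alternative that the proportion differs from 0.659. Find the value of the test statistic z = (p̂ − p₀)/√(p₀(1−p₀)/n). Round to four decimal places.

z = 3.3337

p̂ = 298/404 ≈ 0.7376238.
Under H₀, SE = √(0.659·0.341/404) = √(0.000556235) = 0.0235846.
z = (0.7376238 − 0.659)/0.0235846 = 0.0786238/0.0235846 = 3.3337.
p-value = 2·P(Z > 3.334) ≈ 0.0009.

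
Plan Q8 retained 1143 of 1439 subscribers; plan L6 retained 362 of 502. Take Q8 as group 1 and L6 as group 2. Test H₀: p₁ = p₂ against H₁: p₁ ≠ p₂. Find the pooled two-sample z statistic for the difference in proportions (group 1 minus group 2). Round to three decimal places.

z = 3.383

p̂₁ = 1143/1439 ≈ 0.79430, p̂₂ = 362/502 ≈ 0.72112.
Pooled p̂ = (1143+362)/(1439+502) = 1505/1941 = 0.77537.
SE = √(0.174169 × 0.00268696) = 0.02163.
z = (0.79430 − 0.72112)/0.02163 = 0.07318/0.02163 = 3.383.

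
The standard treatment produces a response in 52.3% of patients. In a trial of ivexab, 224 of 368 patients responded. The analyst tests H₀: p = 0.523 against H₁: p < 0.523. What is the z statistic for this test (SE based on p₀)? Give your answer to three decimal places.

p̂ = 224/368 = 0.60870.
Under H₀, SE = √(0.523·0.477/368) = √(0.00067791) = 0.02604.
z = (0.60870 − 0.523)/0.02604 = 0.08570/0.02604 = 3.291.

z = 3.291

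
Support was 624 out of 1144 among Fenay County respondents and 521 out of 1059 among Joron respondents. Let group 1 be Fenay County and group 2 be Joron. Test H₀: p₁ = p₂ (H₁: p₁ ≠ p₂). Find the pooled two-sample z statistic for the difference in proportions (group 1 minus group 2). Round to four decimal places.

p̂₁ = 624/1144 = 0.545455, p̂₂ = 521/1059 = 0.491974.
Pooled p̂ = (624+521)/(1144+1059) = 1145/2203 = 0.519746.
SE = √(0.24961 × 0.00181841) = 0.021305.
z = (0.545455 − 0.491974)/0.021305 = 0.053481/0.021305 = 2.5103.
p-value = 2·P(Z > 2.510) ≈ 0.0121.

z = 2.5103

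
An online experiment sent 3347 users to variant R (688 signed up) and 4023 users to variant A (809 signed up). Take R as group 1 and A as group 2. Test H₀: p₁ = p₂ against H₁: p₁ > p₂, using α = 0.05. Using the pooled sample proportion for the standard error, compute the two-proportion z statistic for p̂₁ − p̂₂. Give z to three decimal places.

z = 0.474

p̂₁ = 688/3347 ≈ 0.205557, p̂₂ = 809/4023 ≈ 0.201094.
Pooled p̂ = (688+809)/(3347+4023) = 1497/7370 = 0.203121.
SE = √(p̂(1−p̂)(1/n₁+1/n₂)) = √(0.203121·0.796879·0.000547346) = √(8.85949e-05) = 0.009412.
z = (0.205557 − 0.201094)/0.009412 = 0.004463/0.009412 = 0.474.
p-value = P(Z > 0.474) ≈ 0.3177. With α = 0.05, fail to reject H₀.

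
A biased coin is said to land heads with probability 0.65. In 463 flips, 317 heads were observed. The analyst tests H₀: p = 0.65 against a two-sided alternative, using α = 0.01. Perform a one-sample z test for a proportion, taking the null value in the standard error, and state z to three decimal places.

p̂ = 317/463 ≈ 0.68467.
Standard error under H₀: √(0.65×0.35/463) = 0.02217.
z = (0.68467 − 0.65)/0.02217 = 0.03467/0.02217 = 1.564.
p-value = 2·P(Z > 1.564) ≈ 0.1179; since p > α = 0.01, fail to reject H₀.

z = 1.564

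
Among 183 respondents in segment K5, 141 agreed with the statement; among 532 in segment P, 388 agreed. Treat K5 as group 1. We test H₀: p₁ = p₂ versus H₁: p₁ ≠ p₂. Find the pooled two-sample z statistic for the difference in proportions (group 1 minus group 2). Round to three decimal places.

z = 1.095

p̂₁ = 141/183 = 0.77049, p̂₂ = 388/532 = 0.72932.
Pooled p̂ = (141+388)/(183+532) = 529/715 = 0.73986.
SE = √(p̂(1−p̂)(1/n₁+1/n₂)) = √(0.73986·0.26014·0.00734418) = √(0.00141351) = 0.03760.
z = (0.77049 − 0.72932)/0.03760 = 0.04117/0.03760 = 1.095.
p-value = 2·P(Z > 1.095) ≈ 0.2735.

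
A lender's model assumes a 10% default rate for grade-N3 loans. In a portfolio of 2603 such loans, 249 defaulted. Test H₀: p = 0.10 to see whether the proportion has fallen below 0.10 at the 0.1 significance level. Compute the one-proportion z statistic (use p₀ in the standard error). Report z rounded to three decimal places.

z = -0.738

p̂ = 249/2603 = 0.09566.
Standard error under H₀: √(0.1×0.9/2603) = 0.00588.
z = (0.09566 − 0.1)/0.00588 = -0.00434/0.00588 = -0.738.
p-value = P(Z < -0.738) ≈ 0.2302, so at α = 0.1 we fail to reject H₀.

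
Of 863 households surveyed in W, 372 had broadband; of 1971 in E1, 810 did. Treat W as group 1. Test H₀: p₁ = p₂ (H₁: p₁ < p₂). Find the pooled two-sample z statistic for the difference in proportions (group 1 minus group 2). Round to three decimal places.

p̂₁ = 372/863 = 0.43105, p̂₂ = 810/1971 = 0.41096.
Pooled p̂ = (372+810)/(863+1971) = 1182/2834 = 0.41708.
SE = √(p̂(1−p̂)(1/n₁+1/n₂)) = √(0.41708·0.58292·0.00166611) = √(0.00040507) = 0.02013.
z = (0.43105 − 0.41096)/0.02013 = 0.02009/0.02013 = 0.998.
p-value = P(Z < 0.998) ≈ 0.8410.

z = 0.998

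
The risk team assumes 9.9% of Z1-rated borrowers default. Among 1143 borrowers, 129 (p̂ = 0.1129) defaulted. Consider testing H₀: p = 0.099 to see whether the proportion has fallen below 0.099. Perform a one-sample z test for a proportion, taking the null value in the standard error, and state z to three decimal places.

p̂ = 129/1143 = 0.112861.
SE = √(p₀(1−p₀)/n) = √(0.089199/1143) = 0.008834.
z = (0.112861 − 0.099)/0.008834 = 0.013861/0.008834 = 1.569.
p-value = P(Z < 1.569) ≈ 0.9417.

z = 1.569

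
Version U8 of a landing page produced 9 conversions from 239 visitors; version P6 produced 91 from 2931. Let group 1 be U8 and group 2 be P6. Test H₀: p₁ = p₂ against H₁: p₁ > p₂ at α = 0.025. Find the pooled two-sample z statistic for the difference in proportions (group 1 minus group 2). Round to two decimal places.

p̂₁ = 9/239 = 0.03766, p̂₂ = 91/2931 = 0.03105.
Pooled p̂ = (9+91)/(239+2931) = 100/3170 = 0.03155.
SE = √(0.0305506 × 0.00452528) = 0.01176.
z = (0.03766 − 0.03105)/0.01176 = 0.00661/0.01176 = 0.56.
p-value = P(Z > 0.562) ≈ 0.2870, so at α = 0.025 we fail to reject H₀.

z = 0.56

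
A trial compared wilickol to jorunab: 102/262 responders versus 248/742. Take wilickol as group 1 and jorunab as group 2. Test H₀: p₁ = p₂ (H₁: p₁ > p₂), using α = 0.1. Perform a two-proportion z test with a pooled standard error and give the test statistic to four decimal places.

z = 1.6084

p̂₁ = 102/262 ≈ 0.389313, p̂₂ = 248/742 ≈ 0.334232.
Pooled p̂ = (102+248)/(262+742) = 350/1004 = 0.348606.
SE = √(p̂(1−p̂)(1/n₁+1/n₂)) = √(0.348606·0.651394·0.0051645) = √(0.00117275) = 0.034245.
z = (0.389313 − 0.334232)/0.034245 = 0.055081/0.034245 = 1.6084.
p-value = P(Z > 1.608) ≈ 0.0539, so at α = 0.1 we reject H₀.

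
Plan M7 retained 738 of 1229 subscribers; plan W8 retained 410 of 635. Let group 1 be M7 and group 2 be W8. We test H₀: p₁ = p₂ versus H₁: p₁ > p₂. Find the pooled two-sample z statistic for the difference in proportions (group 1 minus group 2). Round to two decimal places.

z = -1.90

p̂₁ = 738/1229 ≈ 0.6005, p̂₂ = 410/635 ≈ 0.6457.
Pooled p̂ = (738+410)/(1229+635) = 1148/1864 = 0.6159.
SE = √(0.236572 × 0.00238847) = 0.0238.
z = (0.6005 − 0.6457)/0.0238 = -0.0452/0.0238 = -1.90.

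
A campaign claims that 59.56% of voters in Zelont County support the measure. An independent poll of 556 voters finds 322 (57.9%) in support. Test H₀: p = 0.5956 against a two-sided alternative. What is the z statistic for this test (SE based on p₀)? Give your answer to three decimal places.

p̂ = 322/556 ≈ 0.57914.
Under H₀, SE = √(0.5956·0.4044/556) = √(0.000433203) = 0.02081.
z = (0.57914 − 0.5956)/0.02081 = -0.01646/0.02081 = -0.791.

z = -0.791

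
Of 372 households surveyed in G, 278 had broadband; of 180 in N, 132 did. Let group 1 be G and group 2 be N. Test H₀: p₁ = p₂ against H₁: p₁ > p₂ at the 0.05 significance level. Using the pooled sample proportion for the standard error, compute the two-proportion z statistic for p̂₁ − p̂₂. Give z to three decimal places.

z = 0.352

p̂₁ = 278/372 ≈ 0.74731, p̂₂ = 132/180 ≈ 0.73333.
Pooled p̂ = (278+132)/(372+180) = 410/552 = 0.74275.
SE = √(p̂(1−p̂)(1/n₁+1/n₂)) = √(0.74275·0.25725·0.00824373) = √(0.00157513) = 0.03969.
z = (0.74731 − 0.73333)/0.03969 = 0.01398/0.03969 = 0.352.
p-value = P(Z > 0.352) ≈ 0.3623, so at α = 0.05 we fail to reject H₀.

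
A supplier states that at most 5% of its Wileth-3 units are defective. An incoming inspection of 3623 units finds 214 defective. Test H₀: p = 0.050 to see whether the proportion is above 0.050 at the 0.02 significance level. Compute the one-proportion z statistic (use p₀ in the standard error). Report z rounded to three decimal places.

p̂ = 214/3623 ≈ 0.059067.
SE = √(p₀(1−p₀)/n) = √(0.0475/3623) = 0.003621.
z = (0.059067 − 0.05)/0.003621 = 0.009067/0.003621 = 2.504.
p-value = P(Z > 2.504) ≈ 0.0061, so at α = 0.02 we reject H₀.

z = 2.504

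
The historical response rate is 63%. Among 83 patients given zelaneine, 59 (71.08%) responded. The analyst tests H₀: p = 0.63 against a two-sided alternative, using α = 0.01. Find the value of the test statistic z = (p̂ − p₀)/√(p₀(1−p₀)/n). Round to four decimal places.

p̂ = 59/83 = 0.710843.
SE = √(p₀(1−p₀)/n) = √(0.2331/83) = 0.052995.
z = (0.710843 − 0.63)/0.052995 = 0.080843/0.052995 = 1.5255.
p-value = 2·P(Z > 1.526) ≈ 0.1271, so at α = 0.01 we fail to reject H₀.

z = 1.5255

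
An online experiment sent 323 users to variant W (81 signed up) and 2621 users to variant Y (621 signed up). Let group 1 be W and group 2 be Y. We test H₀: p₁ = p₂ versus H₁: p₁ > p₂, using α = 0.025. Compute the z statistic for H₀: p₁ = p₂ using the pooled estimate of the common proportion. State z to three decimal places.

p̂₁ = 81/323 ≈ 0.25077, p̂₂ = 621/2621 ≈ 0.23693.
Pooled p̂ = (81+621)/(323+2621) = 702/2944 = 0.23845.
SE = √(0.181592 × 0.00347751) = 0.02513.
z = (0.25077 − 0.23693)/0.02513 = 0.01384/0.02513 = 0.551.
p-value = P(Z > 0.551) ≈ 0.2909, so at α = 0.025 we fail to reject H₀.

z = 0.551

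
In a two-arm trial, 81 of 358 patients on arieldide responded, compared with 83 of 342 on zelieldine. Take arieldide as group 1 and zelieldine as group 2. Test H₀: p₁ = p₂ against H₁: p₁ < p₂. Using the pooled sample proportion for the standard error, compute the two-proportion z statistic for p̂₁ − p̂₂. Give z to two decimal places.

p̂₁ = 81/358 ≈ 0.2263, p̂₂ = 83/342 ≈ 0.2427.
Pooled p̂ = (81+83)/(358+342) = 164/700 = 0.2343.
SE = √(p̂(1−p̂)(1/n₁+1/n₂)) = √(0.2343·0.7657·0.00571727) = √(0.00102566) = 0.0320.
z = (0.2263 − 0.2427)/0.0320 = -0.0164/0.0320 = -0.51.

z = -0.51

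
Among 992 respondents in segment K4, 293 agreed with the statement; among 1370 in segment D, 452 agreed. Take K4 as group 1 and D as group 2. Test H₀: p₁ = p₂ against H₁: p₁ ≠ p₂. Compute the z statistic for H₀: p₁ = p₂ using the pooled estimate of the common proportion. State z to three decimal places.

z = -1.784

p̂₁ = 293/992 ≈ 0.295363, p̂₂ = 452/1370 ≈ 0.329927.
Pooled p̂ = (293+452)/(992+1370) = 745/2362 = 0.315411.
SE = √(p̂(1−p̂)(1/n₁+1/n₂)) = √(0.315411·0.684589·0.00173799) = √(0.000375279) = 0.019372.
z = (0.295363 − 0.329927)/0.019372 = -0.034564/0.019372 = -1.784.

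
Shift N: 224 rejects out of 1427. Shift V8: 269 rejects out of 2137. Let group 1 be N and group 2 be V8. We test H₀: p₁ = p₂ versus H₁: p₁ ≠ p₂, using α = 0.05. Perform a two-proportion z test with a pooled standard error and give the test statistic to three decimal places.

z = 2.635

p̂₁ = 224/1427 = 0.15697, p̂₂ = 269/2137 = 0.12588.
Pooled p̂ = (224+269)/(1427+2137) = 493/3564 = 0.13833.
SE = √(p̂(1−p̂)(1/n₁+1/n₂)) = √(0.13833·0.86167·0.00116872) = √(0.000139303) = 0.01180.
z = (0.15697 − 0.12588)/0.01180 = 0.03109/0.01180 = 2.635.
p-value = 2·P(Z > 2.635) ≈ 0.0084; since p < α = 0.05, reject H₀.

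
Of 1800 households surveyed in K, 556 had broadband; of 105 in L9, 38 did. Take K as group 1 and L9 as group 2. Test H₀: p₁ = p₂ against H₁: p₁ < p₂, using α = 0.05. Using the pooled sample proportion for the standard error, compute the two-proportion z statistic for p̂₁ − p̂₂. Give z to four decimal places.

p̂₁ = 556/1800 = 0.308889, p̂₂ = 38/105 = 0.361905.
Pooled p̂ = (556+38)/(1800+105) = 594/1905 = 0.311811.
SE = √(0.214585 × 0.0100794) = 0.046507.
z = (0.308889 − 0.361905)/0.046507 = -0.053016/0.046507 = -1.1400.
p-value = P(Z < -1.140) ≈ 0.1272. With α = 0.05, fail to reject H₀.

z = -1.1400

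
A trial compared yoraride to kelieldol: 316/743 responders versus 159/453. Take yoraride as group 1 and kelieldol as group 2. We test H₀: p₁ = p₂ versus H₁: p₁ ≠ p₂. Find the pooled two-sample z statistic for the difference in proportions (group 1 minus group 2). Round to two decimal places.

z = 2.55

p̂₁ = 316/743 = 0.42530, p̂₂ = 159/453 = 0.35099.
Pooled p̂ = (316+159)/(743+453) = 475/1196 = 0.39716.
SE = √(0.239423 × 0.0035534) = 0.02917.
z = (0.42530 − 0.35099)/0.02917 = 0.07431/0.02917 = 2.55.
Two-sided p-value ≈ 2·Φ(−2.548) = 0.0108.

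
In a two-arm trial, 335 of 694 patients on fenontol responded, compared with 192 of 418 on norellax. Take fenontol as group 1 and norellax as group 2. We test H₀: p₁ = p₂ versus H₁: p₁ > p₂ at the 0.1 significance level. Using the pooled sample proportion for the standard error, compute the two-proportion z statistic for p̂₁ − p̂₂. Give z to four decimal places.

z = 0.7562

p̂₁ = 335/694 ≈ 0.482709, p̂₂ = 192/418 ≈ 0.459330.
Pooled p̂ = (335+192)/(694+418) = 527/1112 = 0.473921.
SE = √(p̂(1−p̂)(1/n₁+1/n₂)) = √(0.473921·0.526079·0.00383327) = √(0.00095571) = 0.030915.
z = (0.482709 − 0.459330)/0.030915 = 0.023379/0.030915 = 0.7562.
p-value = P(Z > 0.756) ≈ 0.2248. With α = 0.1, fail to reject H₀.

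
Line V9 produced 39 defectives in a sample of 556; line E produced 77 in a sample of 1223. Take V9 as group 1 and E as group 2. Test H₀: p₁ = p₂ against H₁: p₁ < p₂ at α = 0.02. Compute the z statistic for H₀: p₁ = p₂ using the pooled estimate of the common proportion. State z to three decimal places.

p̂₁ = 39/556 ≈ 0.070144, p̂₂ = 77/1223 ≈ 0.062960.
Pooled p̂ = (39+77)/(556+1223) = 116/1779 = 0.065205.
SE = √(p̂(1−p̂)(1/n₁+1/n₂)) = √(0.065205·0.934795·0.00261622) = √(0.000159468) = 0.012628.
z = (0.070144 − 0.062960)/0.012628 = 0.007184/0.012628 = 0.569.
p-value = P(Z < 0.569) ≈ 0.7153. With α = 0.02, fail to reject H₀.

z = 0.569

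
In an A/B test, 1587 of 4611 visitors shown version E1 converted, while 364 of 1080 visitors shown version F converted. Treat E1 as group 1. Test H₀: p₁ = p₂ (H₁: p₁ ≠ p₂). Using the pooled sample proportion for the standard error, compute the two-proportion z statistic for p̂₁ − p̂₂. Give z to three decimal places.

p̂₁ = 1587/4611 ≈ 0.34418, p̂₂ = 364/1080 ≈ 0.33704.
Pooled p̂ = (1587+364)/(4611+1080) = 1951/5691 = 0.34282.
SE = √(p̂(1−p̂)(1/n₁+1/n₂)) = √(0.34282·0.65718·0.0011428) = √(0.000257467) = 0.01605.
z = (0.34418 − 0.33704)/0.01605 = 0.00714/0.01605 = 0.445.
p-value = 2·P(Z > 0.445) ≈ 0.6563.

z = 0.445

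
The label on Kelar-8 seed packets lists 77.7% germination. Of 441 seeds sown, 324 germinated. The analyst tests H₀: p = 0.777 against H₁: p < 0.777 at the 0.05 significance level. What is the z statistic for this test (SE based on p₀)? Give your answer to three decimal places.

z = -2.134

p̂ = 324/441 = 0.734694.
Under H₀, SE = √(0.777·0.223/441) = √(0.000392905) = 0.019822.
z = (0.734694 − 0.777)/0.019822 = -0.042306/0.019822 = -2.134.
p-value = P(Z < -2.134) ≈ 0.0164, so at α = 0.05 we reject H₀.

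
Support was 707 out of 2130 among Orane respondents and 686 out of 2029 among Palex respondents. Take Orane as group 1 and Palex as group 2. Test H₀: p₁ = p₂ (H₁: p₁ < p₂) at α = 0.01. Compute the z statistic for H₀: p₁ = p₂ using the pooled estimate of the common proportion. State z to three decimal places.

z = -0.422

p̂₁ = 707/2130 ≈ 0.33192, p̂₂ = 686/2029 ≈ 0.33810.
Pooled p̂ = (707+686)/(2130+2029) = 1393/4159 = 0.33494.
SE = √(0.222754 × 0.000962337) = 0.01464.
z = (0.33192 − 0.33810)/0.01464 = -0.00618/0.01464 = -0.422.
p-value = P(Z < -0.422) ≈ 0.3367; since p > α = 0.01, fail to reject H₀.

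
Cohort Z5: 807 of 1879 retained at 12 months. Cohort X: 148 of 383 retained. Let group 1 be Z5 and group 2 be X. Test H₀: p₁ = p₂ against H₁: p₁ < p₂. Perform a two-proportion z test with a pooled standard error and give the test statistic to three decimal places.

z = 1.555

p̂₁ = 807/1879 ≈ 0.42948, p̂₂ = 148/383 ≈ 0.38642.
Pooled p̂ = (807+148)/(1879+383) = 955/2262 = 0.42219.
SE = √(p̂(1−p̂)(1/n₁+1/n₂)) = √(0.42219·0.57781·0.00314316) = √(0.000766762) = 0.02769.
z = (0.42948 − 0.38642)/0.02769 = 0.04306/0.02769 = 1.555.
p-value = P(Z < 1.555) ≈ 0.9400.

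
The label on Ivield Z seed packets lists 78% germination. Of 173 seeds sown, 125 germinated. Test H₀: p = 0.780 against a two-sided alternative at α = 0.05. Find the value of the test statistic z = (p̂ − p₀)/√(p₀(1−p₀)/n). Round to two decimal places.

p̂ = 125/173 = 0.72254.
SE = √(p₀(1−p₀)/n) = √(0.1716/173) = 0.03149.
z = (0.72254 − 0.78)/0.03149 = -0.05746/0.03149 = -1.82.
Two-sided p-value ≈ 2·Φ(−1.824) = 0.0681, so at α = 0.05 we fail to reject H₀.

z = -1.82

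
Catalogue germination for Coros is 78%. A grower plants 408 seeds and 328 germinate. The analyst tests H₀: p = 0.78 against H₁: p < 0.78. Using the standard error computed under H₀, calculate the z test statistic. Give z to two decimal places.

z = 1.17

p̂ = 328/408 = 0.8039.
SE = √(p₀(1−p₀)/n) = √(0.1716/408) = 0.0205.
z = (0.8039 − 0.78)/0.0205 = 0.0239/0.0205 = 1.17.
p-value = P(Z < 1.166) ≈ 0.8783.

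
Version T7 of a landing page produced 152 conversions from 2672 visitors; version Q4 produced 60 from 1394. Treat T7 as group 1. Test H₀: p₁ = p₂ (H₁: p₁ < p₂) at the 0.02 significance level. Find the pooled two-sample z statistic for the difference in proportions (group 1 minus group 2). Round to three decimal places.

z = 1.885

p̂₁ = 152/2672 ≈ 0.056886, p̂₂ = 60/1394 ≈ 0.043042.
Pooled p̂ = (152+60)/(2672+1394) = 212/4066 = 0.052140.
SE = √(0.0494211 × 0.00109161) = 0.007345.
z = (0.056886 − 0.043042)/0.007345 = 0.013844/0.007345 = 1.885.
p-value = P(Z < 1.885) ≈ 0.9703; since p > α = 0.02, fail to reject H₀.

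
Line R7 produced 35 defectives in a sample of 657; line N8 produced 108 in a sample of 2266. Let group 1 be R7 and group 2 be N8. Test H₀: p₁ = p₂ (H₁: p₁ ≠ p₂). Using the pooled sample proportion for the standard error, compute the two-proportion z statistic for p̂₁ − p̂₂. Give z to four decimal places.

z = 0.5871

p̂₁ = 35/657 ≈ 0.0532725, p̂₂ = 108/2266 ≈ 0.0476611.
Pooled p̂ = (35+108)/(657+2266) = 143/2923 = 0.0489223.
SE = √(0.0465289 × 0.00196338) = 0.0095579.
z = (0.0532725 − 0.0476611)/0.0095579 = 0.0056114/0.0095579 = 0.5871.
p-value = 2·P(Z > 0.587) ≈ 0.5571.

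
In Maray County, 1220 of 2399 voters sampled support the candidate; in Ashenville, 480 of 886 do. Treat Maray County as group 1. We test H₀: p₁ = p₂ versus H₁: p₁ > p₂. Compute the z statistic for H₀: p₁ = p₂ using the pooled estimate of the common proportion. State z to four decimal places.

z = -1.6908

p̂₁ = 1220/2399 = 0.5085452, p̂₂ = 480/886 = 0.5417607.
Pooled p̂ = (1220+480)/(2399+886) = 1700/3285 = 0.5175038.
SE = √(0.249694 × 0.00154551) = 0.0196444.
z = (0.5085452 − 0.5417607)/0.0196444 = -0.0332155/0.0196444 = -1.6908.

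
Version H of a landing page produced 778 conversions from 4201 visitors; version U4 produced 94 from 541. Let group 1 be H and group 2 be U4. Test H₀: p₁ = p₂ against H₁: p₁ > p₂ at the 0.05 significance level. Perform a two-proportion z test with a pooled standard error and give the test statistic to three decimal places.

z = 0.647

p̂₁ = 778/4201 ≈ 0.185194, p̂₂ = 94/541 ≈ 0.173752.
Pooled p̂ = (778+94)/(4201+541) = 872/4742 = 0.183889.
SE = √(p̂(1−p̂)(1/n₁+1/n₂)) = √(0.183889·0.816111·0.00208647) = √(0.000313124) = 0.017695.
z = (0.185194 − 0.173752)/0.017695 = 0.011442/0.017695 = 0.647.
p-value = P(Z > 0.647) ≈ 0.2589; since p > α = 0.05, fail to reject H₀.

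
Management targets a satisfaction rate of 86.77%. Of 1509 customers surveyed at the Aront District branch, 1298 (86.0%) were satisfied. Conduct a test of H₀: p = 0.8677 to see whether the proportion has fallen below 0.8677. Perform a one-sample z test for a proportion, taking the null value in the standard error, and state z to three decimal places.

z = -0.863

p̂ = 1298/1509 ≈ 0.860172.
Under H₀, SE = √(0.8677·0.1323/1509) = √(7.60747e-05) = 0.008722.
z = (0.860172 − 0.8677)/0.008722 = -0.007528/0.008722 = -0.863.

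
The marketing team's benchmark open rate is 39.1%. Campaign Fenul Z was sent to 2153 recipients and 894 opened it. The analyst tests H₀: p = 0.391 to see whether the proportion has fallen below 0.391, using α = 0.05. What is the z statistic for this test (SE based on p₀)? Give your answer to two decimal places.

z = 2.30

p̂ = 894/2153 ≈ 0.4152.
SE = √(p₀(1−p₀)/n) = √(0.23812/2153) = 0.0105.
z = (0.4152 − 0.391)/0.0105 = 0.0242/0.0105 = 2.30.
p-value = P(Z < 2.304) ≈ 0.9894. With α = 0.05, fail to reject H₀.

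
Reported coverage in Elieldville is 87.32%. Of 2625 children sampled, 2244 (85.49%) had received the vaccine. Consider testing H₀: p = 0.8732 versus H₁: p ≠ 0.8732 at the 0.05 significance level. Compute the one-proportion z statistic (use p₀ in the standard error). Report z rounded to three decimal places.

z = -2.824

p̂ = 2244/2625 = 0.854857.
Under H₀, SE = √(0.8732·0.1268/2625) = √(4.21797e-05) = 0.006495.
z = (0.854857 − 0.8732)/0.006495 = -0.018343/0.006495 = -2.824.
p-value = 2·P(Z > 2.824) ≈ 0.0047. With α = 0.05, reject H₀.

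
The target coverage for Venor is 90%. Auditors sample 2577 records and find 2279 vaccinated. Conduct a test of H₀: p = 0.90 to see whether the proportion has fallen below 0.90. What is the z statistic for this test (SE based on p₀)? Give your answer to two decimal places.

p̂ = 2279/2577 = 0.88436.
Standard error under H₀: √(0.9×0.1/2577) = 0.00591.
z = (0.88436 − 0.9)/0.00591 = -0.01564/0.00591 = -2.65.

z = -2.65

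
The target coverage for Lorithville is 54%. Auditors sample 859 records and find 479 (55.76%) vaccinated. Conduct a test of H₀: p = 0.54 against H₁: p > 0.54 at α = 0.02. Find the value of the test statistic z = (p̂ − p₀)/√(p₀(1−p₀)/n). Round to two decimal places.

p̂ = 479/859 = 0.5576.
Under H₀, SE = √(0.54·0.46/859) = √(0.000289173) = 0.0170.
z = (0.5576 − 0.54)/0.0170 = 0.0176/0.0170 = 1.04.
p-value = P(Z > 1.036) ≈ 0.1500, so at α = 0.02 we fail to reject H₀.

z = 1.04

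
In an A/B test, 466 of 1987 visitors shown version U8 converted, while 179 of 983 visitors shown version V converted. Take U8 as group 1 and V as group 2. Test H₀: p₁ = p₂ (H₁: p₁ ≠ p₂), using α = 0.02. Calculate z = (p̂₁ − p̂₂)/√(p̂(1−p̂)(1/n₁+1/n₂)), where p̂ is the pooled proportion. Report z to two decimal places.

p̂₁ = 466/1987 = 0.23452, p̂₂ = 179/983 = 0.18210.
Pooled p̂ = (466+179)/(1987+983) = 645/2970 = 0.21717.
SE = √(p̂(1−p̂)(1/n₁+1/n₂)) = √(0.21717·0.78283·0.00152057) = √(0.000258509) = 0.01608.
z = (0.23452 − 0.18210)/0.01608 = 0.05242/0.01608 = 3.26.
Two-sided p-value ≈ 2·Φ(−3.261) = 0.0011, so at α = 0.02 we reject H₀.

z = 3.26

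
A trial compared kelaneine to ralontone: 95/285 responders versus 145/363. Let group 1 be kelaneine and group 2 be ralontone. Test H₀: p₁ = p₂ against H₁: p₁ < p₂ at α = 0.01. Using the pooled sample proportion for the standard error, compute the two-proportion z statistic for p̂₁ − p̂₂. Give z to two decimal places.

p̂₁ = 95/285 ≈ 0.3333, p̂₂ = 145/363 ≈ 0.3994.
Pooled p̂ = (95+145)/(285+363) = 240/648 = 0.3704.
SE = √(p̂(1−p̂)(1/n₁+1/n₂)) = √(0.3704·0.6296·0.00626359) = √(0.00146065) = 0.0382.
z = (0.3333 − 0.3994)/0.0382 = -0.0661/0.0382 = -1.73.
p-value = P(Z < -1.730) ≈ 0.0418, so at α = 0.01 we fail to reject H₀.

z = -1.73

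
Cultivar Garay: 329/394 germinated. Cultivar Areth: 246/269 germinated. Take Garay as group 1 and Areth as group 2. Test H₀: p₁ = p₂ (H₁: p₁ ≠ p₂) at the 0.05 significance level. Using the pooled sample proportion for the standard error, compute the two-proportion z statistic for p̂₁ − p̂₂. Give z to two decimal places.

z = -2.96

p̂₁ = 329/394 ≈ 0.83503, p̂₂ = 246/269 ≈ 0.91450.
Pooled p̂ = (329+246)/(394+269) = 575/663 = 0.86727.
SE = √(p̂(1−p̂)(1/n₁+1/n₂)) = √(0.86727·0.13273·0.00625554) = √(0.000720093) = 0.02683.
z = (0.83503 − 0.91450)/0.02683 = -0.07947/0.02683 = -2.96.
Two-sided p-value ≈ 2·Φ(−2.962) = 0.0031. With α = 0.05, reject H₀.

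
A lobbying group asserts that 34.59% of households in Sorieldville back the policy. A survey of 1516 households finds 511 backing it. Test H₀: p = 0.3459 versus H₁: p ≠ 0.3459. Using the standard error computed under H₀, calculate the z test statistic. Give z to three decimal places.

z = -0.723

p̂ = 511/1516 = 0.33707.
Under H₀, SE = √(0.3459·0.6541/1516) = √(0.000149244) = 0.01222.
z = (0.33707 − 0.3459)/0.01222 = -0.00883/0.01222 = -0.723.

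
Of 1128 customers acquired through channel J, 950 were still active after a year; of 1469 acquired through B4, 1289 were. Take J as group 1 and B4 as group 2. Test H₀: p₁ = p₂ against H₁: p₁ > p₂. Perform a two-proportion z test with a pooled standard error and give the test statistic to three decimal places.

z = -2.584

p̂₁ = 950/1128 ≈ 0.84220, p̂₂ = 1289/1469 ≈ 0.87747.
Pooled p̂ = (950+1289)/(1128+1469) = 2239/2597 = 0.86215.
SE = √(p̂(1−p̂)(1/n₁+1/n₂)) = √(0.86215·0.13785·0.00156726) = √(0.000186266) = 0.01365.
z = (0.84220 − 0.87747)/0.01365 = -0.03527/0.01365 = -2.584.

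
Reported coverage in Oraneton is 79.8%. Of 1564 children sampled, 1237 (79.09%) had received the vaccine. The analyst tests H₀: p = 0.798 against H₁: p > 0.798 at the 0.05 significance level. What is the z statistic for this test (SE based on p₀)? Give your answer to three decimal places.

z = -0.697

p̂ = 1237/1564 = 0.790921.
Standard error under H₀: √(0.798×0.202/1564) = 0.010152.
z = (0.790921 − 0.798)/0.010152 = -0.007079/0.010152 = -0.697.
p-value = P(Z > -0.697) ≈ 0.7572, so at α = 0.05 we fail to reject H₀.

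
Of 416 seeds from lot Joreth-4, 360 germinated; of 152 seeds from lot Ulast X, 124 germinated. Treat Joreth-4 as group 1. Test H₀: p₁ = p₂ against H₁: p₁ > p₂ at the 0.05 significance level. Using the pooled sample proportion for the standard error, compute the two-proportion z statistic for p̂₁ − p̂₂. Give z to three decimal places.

z = 1.474

p̂₁ = 360/416 ≈ 0.86538, p̂₂ = 124/152 ≈ 0.81579.
Pooled p̂ = (360+124)/(416+152) = 484/568 = 0.85211.
SE = √(0.126017 × 0.00898279) = 0.03364.
z = (0.86538 − 0.81579)/0.03364 = 0.04959/0.03364 = 1.474.
p-value = P(Z > 1.474) ≈ 0.0702; since p > α = 0.05, fail to reject H₀.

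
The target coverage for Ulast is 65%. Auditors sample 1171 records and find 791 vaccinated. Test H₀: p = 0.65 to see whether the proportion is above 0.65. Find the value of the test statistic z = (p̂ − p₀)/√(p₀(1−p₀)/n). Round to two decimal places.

z = 1.83

p̂ = 791/1171 = 0.6755.
Standard error under H₀: √(0.65×0.35/1171) = 0.0139.
z = (0.6755 − 0.65)/0.0139 = 0.0255/0.0139 = 1.83.
p-value = P(Z > 1.829) ≈ 0.0337.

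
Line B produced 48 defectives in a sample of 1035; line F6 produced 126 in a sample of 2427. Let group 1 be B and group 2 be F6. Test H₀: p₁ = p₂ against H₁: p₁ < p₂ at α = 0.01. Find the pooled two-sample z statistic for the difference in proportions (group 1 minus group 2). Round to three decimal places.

z = -0.683

p̂₁ = 48/1035 = 0.04638, p̂₂ = 126/2427 = 0.05192.
Pooled p̂ = (48+126)/(1035+2427) = 174/3462 = 0.05026.
SE = √(0.0477339 × 0.00137821) = 0.00811.
z = (0.04638 − 0.05192)/0.00811 = -0.00554/0.00811 = -0.683.
p-value = P(Z < -0.683) ≈ 0.2473. With α = 0.01, fail to reject H₀.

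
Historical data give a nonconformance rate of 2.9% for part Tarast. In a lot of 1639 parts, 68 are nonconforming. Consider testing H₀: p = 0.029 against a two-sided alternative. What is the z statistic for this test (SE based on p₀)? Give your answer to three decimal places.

p̂ = 68/1639 = 0.041489.
SE = √(p₀(1−p₀)/n) = √(0.028159/1639) = 0.004145.
z = (0.041489 − 0.029)/0.004145 = 0.012489/0.004145 = 3.013.

z = 3.013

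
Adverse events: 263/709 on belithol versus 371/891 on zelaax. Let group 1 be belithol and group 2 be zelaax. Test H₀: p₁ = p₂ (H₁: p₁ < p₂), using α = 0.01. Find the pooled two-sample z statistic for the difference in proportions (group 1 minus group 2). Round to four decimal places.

z = -1.8460

p̂₁ = 263/709 = 0.370945, p̂₂ = 371/891 = 0.416386.
Pooled p̂ = (263+371)/(709+891) = 634/1600 = 0.396250.
SE = √(p̂(1−p̂)(1/n₁+1/n₂)) = √(0.396250·0.603750·0.00253277) = √(0.00060593) = 0.024616.
z = (0.370945 − 0.416386)/0.024616 = -0.045441/0.024616 = -1.8460.
p-value = P(Z < -1.846) ≈ 0.0324. With α = 0.01, fail to reject H₀.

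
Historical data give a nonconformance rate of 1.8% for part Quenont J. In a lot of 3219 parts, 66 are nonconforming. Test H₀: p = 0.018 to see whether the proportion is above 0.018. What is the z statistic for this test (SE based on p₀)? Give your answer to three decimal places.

z = 1.068

p̂ = 66/3219 = 0.02050.
Under H₀, SE = √(0.018·0.982/3219) = √(5.49115e-06) = 0.00234.
z = (0.02050 − 0.018)/0.00234 = 0.00250/0.00234 = 1.068.
p-value = P(Z > 1.068) ≈ 0.1427.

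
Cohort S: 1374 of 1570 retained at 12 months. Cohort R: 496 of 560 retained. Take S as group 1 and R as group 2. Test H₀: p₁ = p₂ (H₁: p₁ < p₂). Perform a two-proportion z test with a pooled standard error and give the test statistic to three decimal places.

p̂₁ = 1374/1570 ≈ 0.87516, p̂₂ = 496/560 ≈ 0.88571.
Pooled p̂ = (1374+496)/(1570+560) = 1870/2130 = 0.87793.
SE = √(0.107166 × 0.00242266) = 0.01611.
z = (0.87516 − 0.88571)/0.01611 = -0.01055/0.01611 = -0.655.
p-value = P(Z < -0.655) ≈ 0.2562.

z = -0.655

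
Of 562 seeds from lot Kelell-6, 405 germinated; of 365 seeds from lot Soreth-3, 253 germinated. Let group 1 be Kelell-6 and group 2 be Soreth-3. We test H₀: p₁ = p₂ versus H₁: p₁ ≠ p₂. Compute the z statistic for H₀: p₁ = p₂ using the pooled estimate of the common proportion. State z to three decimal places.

p̂₁ = 405/562 = 0.72064, p̂₂ = 253/365 = 0.69315.
Pooled p̂ = (405+253)/(562+365) = 658/927 = 0.70982.
SE = √(p̂(1−p̂)(1/n₁+1/n₂)) = √(0.70982·0.29018·0.00451909) = √(0.000930828) = 0.03051.
z = (0.72064 − 0.69315)/0.03051 = 0.02749/0.03051 = 0.901.
p-value = 2·P(Z > 0.901) ≈ 0.3676.

z = 0.901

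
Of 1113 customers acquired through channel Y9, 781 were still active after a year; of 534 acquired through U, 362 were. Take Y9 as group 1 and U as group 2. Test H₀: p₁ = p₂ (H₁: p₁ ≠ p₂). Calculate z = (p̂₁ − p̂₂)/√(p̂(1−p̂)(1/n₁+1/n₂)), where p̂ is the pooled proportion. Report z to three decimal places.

z = 0.981

p̂₁ = 781/1113 ≈ 0.70171, p̂₂ = 362/534 ≈ 0.67790.
Pooled p̂ = (781+362)/(1113+534) = 1143/1647 = 0.69399.
SE = √(p̂(1−p̂)(1/n₁+1/n₂)) = √(0.69399·0.30601·0.00277113) = √(0.0005885) = 0.02426.
z = (0.70171 − 0.67790)/0.02426 = 0.02381/0.02426 = 0.981.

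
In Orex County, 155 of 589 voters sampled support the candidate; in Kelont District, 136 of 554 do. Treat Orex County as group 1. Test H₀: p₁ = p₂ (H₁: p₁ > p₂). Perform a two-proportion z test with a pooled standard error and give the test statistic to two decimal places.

p̂₁ = 155/589 ≈ 0.2632, p̂₂ = 136/554 ≈ 0.2455.
Pooled p̂ = (155+136)/(589+554) = 291/1143 = 0.2546.
SE = √(0.189775 × 0.00350285) = 0.0258.
z = (0.2632 − 0.2455)/0.0258 = 0.0177/0.0258 = 0.69.

z = 0.69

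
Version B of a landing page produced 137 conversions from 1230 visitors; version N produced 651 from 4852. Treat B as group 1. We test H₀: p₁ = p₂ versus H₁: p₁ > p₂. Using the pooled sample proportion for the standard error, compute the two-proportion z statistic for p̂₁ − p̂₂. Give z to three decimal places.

p̂₁ = 137/1230 = 0.11138, p̂₂ = 651/4852 = 0.13417.
Pooled p̂ = (137+651)/(1230+4852) = 788/6082 = 0.12956.
SE = √(0.112776 × 0.00101911) = 0.01072.
z = (0.11138 − 0.13417)/0.01072 = -0.02279/0.01072 = -2.126.

z = -2.126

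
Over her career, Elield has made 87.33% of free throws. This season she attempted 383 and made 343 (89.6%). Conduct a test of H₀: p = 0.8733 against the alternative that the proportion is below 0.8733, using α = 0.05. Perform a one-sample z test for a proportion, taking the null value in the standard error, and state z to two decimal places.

p̂ = 343/383 = 0.8956.
Under H₀, SE = √(0.8733·0.1267/383) = √(0.000288896) = 0.0170.
z = (0.8956 − 0.8733)/0.0170 = 0.0223/0.0170 = 1.31.
p-value = P(Z < 1.310) ≈ 0.9049; since p > α = 0.05, fail to reject H₀.

z = 1.31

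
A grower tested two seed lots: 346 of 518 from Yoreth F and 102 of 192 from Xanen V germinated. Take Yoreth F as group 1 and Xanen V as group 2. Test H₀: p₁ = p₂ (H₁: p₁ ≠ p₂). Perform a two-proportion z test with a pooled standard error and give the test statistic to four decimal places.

z = 3.3530

p̂₁ = 346/518 = 0.6679537, p̂₂ = 102/192 = 0.5312500.
Pooled p̂ = (346+102)/(518+192) = 448/710 = 0.6309859.
SE = √(p̂(1−p̂)(1/n₁+1/n₂)) = √(0.6309859·0.3690141·0.00713884) = √(0.00166223) = 0.0407704.
z = (0.6679537 − 0.5312500)/0.0407704 = 0.1367037/0.0407704 = 3.3530.
Two-sided p-value ≈ 2·Φ(−3.353) = 0.0008.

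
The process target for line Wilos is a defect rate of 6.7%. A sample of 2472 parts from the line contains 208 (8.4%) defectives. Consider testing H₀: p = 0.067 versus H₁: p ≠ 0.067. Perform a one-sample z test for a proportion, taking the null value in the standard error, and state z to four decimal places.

z = 3.4089

p̂ = 208/2472 = 0.0841424.
Standard error under H₀: √(0.067×0.933/2472) = 0.0050287.
z = (0.0841424 − 0.067)/0.0050287 = 0.0171424/0.0050287 = 3.4089.
Two-sided p-value ≈ 2·Φ(−3.409) = 0.0007.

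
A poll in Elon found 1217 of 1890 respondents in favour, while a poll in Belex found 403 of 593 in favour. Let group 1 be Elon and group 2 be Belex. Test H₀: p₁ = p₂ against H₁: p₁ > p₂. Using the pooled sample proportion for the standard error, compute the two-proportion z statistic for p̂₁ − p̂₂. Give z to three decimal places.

z = -1.592

p̂₁ = 1217/1890 ≈ 0.64392, p̂₂ = 403/593 ≈ 0.67960.
Pooled p̂ = (1217+403)/(1890+593) = 1620/2483 = 0.65244.
SE = √(p̂(1−p̂)(1/n₁+1/n₂)) = √(0.65244·0.34756·0.00221544) = √(0.00050238) = 0.02241.
z = (0.64392 − 0.67960)/0.02241 = -0.03568/0.02241 = -1.592.
p-value = P(Z > -1.592) ≈ 0.9443.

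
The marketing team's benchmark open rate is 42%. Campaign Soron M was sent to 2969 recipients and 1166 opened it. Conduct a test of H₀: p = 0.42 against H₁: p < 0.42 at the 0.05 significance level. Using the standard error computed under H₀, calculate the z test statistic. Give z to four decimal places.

z = -3.0112

p̂ = 1166/2969 ≈ 0.392725.
SE = √(p₀(1−p₀)/n) = √(0.2436/2969) = 0.009058.
z = (0.392725 − 0.42)/0.009058 = -0.027275/0.009058 = -3.0112.
p-value = P(Z < -3.011) ≈ 0.0013, so at α = 0.05 we reject H₀.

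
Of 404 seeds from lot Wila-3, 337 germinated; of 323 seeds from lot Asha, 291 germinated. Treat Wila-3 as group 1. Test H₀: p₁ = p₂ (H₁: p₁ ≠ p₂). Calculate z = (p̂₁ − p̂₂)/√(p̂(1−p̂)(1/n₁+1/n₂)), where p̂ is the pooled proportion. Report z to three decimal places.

z = -2.608

p̂₁ = 337/404 ≈ 0.83416, p̂₂ = 291/323 ≈ 0.90093.
Pooled p̂ = (337+291)/(404+323) = 628/727 = 0.86382.
SE = √(0.117632 × 0.00557122) = 0.02560.
z = (0.83416 − 0.90093)/0.02560 = -0.06677/0.02560 = -2.608.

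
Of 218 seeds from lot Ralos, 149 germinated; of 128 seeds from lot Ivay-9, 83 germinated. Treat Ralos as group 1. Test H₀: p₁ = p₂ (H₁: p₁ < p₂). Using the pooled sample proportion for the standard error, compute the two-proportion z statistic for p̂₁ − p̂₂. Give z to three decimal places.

p̂₁ = 149/218 = 0.68349, p̂₂ = 83/128 = 0.64844.
Pooled p̂ = (149+83)/(218+128) = 232/346 = 0.67052.
SE = √(0.220923 × 0.0123997) = 0.05234.
z = (0.68349 − 0.64844)/0.05234 = 0.03505/0.05234 = 0.670.
p-value = P(Z < 0.670) ≈ 0.7485.

z = 0.670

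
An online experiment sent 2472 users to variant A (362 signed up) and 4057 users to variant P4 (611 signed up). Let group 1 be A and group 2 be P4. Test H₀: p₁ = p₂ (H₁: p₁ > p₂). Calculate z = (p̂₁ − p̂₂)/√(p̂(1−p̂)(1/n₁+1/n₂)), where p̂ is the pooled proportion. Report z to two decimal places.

p̂₁ = 362/2472 = 0.1464, p̂₂ = 611/4057 = 0.1506.
Pooled p̂ = (362+611)/(2472+4057) = 973/6529 = 0.1490.
SE = √(0.126818 × 0.000651018) = 0.0091.
z = (0.1464 − 0.1506)/0.0091 = -0.0042/0.0091 = -0.46.

z = -0.46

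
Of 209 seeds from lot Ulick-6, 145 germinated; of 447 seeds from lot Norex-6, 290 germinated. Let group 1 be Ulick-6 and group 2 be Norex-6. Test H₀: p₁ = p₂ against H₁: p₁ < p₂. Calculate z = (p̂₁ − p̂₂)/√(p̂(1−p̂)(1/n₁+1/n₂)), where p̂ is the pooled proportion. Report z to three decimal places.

p̂₁ = 145/209 ≈ 0.69378, p̂₂ = 290/447 ≈ 0.64877.
Pooled p̂ = (145+290)/(209+447) = 435/656 = 0.66311.
SE = √(p̂(1−p̂)(1/n₁+1/n₂)) = √(0.66311·0.33689·0.00702183) = √(0.00156864) = 0.03961.
z = (0.69378 − 0.64877)/0.03961 = 0.04501/0.03961 = 1.136.
p-value = P(Z < 1.136) ≈ 0.8721.

z = 1.136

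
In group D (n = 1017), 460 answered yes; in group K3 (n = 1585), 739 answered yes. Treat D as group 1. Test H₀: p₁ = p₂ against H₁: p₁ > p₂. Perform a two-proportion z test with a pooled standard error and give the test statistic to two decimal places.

p̂₁ = 460/1017 ≈ 0.45231, p̂₂ = 739/1585 ≈ 0.46625.
Pooled p̂ = (460+739)/(1017+1585) = 1199/2602 = 0.46080.
SE = √(0.248463 × 0.0016142) = 0.02003.
z = (0.45231 − 0.46625)/0.02003 = -0.01394/0.02003 = -0.70.
p-value = P(Z > -0.696) ≈ 0.7567.

z = -0.70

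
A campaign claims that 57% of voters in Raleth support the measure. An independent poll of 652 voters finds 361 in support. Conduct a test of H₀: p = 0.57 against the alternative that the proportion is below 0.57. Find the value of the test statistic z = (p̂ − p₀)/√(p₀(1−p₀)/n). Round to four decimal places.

p̂ = 361/652 = 0.553681.
SE = √(p₀(1−p₀)/n) = √(0.2451/652) = 0.019389.
z = (0.553681 − 0.57)/0.019389 = -0.016319/0.019389 = -0.8417.

z = -0.8417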